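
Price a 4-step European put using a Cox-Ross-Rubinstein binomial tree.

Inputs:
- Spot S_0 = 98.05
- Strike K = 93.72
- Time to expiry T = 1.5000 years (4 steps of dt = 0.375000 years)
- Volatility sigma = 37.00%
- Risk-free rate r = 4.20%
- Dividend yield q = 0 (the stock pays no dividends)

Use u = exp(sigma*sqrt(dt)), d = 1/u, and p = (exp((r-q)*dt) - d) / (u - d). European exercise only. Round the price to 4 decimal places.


dt = T/N = 0.375000
u = exp(sigma*sqrt(dt)) = 1.254300; d = 1/u = 0.797257
p = (exp((r-q)*dt) - d) / (u - d) = 0.478330
Discount per step: exp(-r*dt) = 0.984373
Stock lattice S(k, i) with i counting down-moves:
  k=0: S(0,0) = 98.0500
  k=1: S(1,0) = 122.9841; S(1,1) = 78.1711
  k=2: S(2,0) = 154.2590; S(2,1) = 98.0500; S(2,2) = 62.3225
  k=3: S(3,0) = 193.4871; S(3,1) = 122.9841; S(3,2) = 78.1711; S(3,3) = 49.6870
  k=4: S(4,0) = 242.6909; S(4,1) = 154.2590; S(4,2) = 98.0500; S(4,3) = 62.3225; S(4,4) = 39.6134
Terminal payoffs V(N, i) = max(K - S_T, 0):
  V(4,0) = 0.000000; V(4,1) = 0.000000; V(4,2) = 0.000000; V(4,3) = 31.397535; V(4,4) = 54.106643
Backward induction: V(k, i) = exp(-r*dt) * [p * V(k+1, i) + (1-p) * V(k+1, i+1)].
  V(3,0) = exp(-r*dt) * [p*0.000000 + (1-p)*0.000000] = 0.000000
  V(3,1) = exp(-r*dt) * [p*0.000000 + (1-p)*0.000000] = 0.000000
  V(3,2) = exp(-r*dt) * [p*0.000000 + (1-p)*31.397535] = 16.123198
  V(3,3) = exp(-r*dt) * [p*31.397535 + (1-p)*54.106643] = 42.568433
  V(2,0) = exp(-r*dt) * [p*0.000000 + (1-p)*0.000000] = 0.000000
  V(2,1) = exp(-r*dt) * [p*0.000000 + (1-p)*16.123198] = 8.279552
  V(2,2) = exp(-r*dt) * [p*16.123198 + (1-p)*42.568433] = 29.451350
  V(1,0) = exp(-r*dt) * [p*0.000000 + (1-p)*8.279552] = 4.251698
  V(1,1) = exp(-r*dt) * [p*8.279552 + (1-p)*29.451350] = 19.022269
  V(0,0) = exp(-r*dt) * [p*4.251698 + (1-p)*19.022269] = 11.770212

Answer: Price = V(0,0) = 11.7702


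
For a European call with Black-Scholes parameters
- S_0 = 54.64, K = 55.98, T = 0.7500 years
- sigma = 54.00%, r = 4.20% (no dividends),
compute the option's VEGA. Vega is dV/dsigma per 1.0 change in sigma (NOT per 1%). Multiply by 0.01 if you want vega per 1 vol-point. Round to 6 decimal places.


Answer: Vega = 18.299841

Derivation:
d1 = 0.2493762514; d2 = -0.2182774666
phi(d1) = 0.3867283422; exp(-qT) = 1.0000000000; exp(-rT) = 0.9689909565
Vega = S * exp(-qT) * phi(d1) * sqrt(T) = 54.6400 * 1.0000000000 * 0.3867283422 * 0.8660254038 = 18.299841


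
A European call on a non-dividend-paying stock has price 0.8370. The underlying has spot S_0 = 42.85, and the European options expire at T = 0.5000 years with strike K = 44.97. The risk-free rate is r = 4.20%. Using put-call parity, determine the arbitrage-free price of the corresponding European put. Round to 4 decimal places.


Put-call parity: C - P = S_0 * exp(-qT) - K * exp(-rT).
S_0 * exp(-qT) = 42.8500 * 1.00000000 = 42.85000000
K * exp(-rT) = 44.9700 * 0.97921896 = 44.03547684
P = C - S*exp(-qT) + K*exp(-rT)
P = 0.8370 - 42.85000000 + 44.03547684 = 2.0225

Answer: Put price = 2.0225


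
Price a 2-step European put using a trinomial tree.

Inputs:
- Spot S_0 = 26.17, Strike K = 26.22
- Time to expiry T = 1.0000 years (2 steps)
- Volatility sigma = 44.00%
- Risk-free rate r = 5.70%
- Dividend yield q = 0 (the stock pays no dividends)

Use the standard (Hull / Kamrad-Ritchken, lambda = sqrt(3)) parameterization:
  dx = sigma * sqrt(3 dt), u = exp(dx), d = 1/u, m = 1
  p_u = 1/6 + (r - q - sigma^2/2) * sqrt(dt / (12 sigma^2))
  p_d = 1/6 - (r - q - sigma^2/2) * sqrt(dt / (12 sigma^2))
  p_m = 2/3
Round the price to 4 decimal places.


dt = T/N = 0.500000; dx = sigma*sqrt(3*dt) = 0.538888
u = exp(dx) = 1.714099; d = 1/u = 0.583397
p_u = 0.148203, p_m = 0.666667, p_d = 0.185131
Discount per step: exp(-r*dt) = 0.971902
Stock lattice S(k, j) with j the centered position index:
  k=0: S(0,+0) = 26.1700
  k=1: S(1,-1) = 15.2675; S(1,+0) = 26.1700; S(1,+1) = 44.8580
  k=2: S(2,-2) = 8.9070; S(2,-1) = 15.2675; S(2,+0) = 26.1700; S(2,+1) = 44.8580; S(2,+2) = 76.8910
Terminal payoffs V(N, j) = max(K - S_T, 0):
  V(2,-2) = 17.312993; V(2,-1) = 10.952506; V(2,+0) = 0.050000; V(2,+1) = 0.000000; V(2,+2) = 0.000000
Backward induction: V(k, j) = exp(-r*dt) * [p_u * V(k+1, j+1) + p_m * V(k+1, j) + p_d * V(k+1, j-1)]
  V(1,-1) = exp(-r*dt) * [p_u*0.050000 + p_m*10.952506 + p_d*17.312993] = 10.218820
  V(1,+0) = exp(-r*dt) * [p_u*0.000000 + p_m*0.050000 + p_d*10.952506] = 2.003069
  V(1,+1) = exp(-r*dt) * [p_u*0.000000 + p_m*0.000000 + p_d*0.050000] = 0.008996
  V(0,+0) = exp(-r*dt) * [p_u*0.008996 + p_m*2.003069 + p_d*10.218820] = 3.137815

Answer: Price = V(0,0) = 3.1378


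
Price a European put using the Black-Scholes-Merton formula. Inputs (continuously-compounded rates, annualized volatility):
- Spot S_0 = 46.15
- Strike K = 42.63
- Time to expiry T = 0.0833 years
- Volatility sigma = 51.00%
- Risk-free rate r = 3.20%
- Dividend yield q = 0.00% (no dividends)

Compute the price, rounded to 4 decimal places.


d1 = (ln(S/K) + (r - q + 0.5*sigma^2) * T) / (sigma * sqrt(T)) = 0.63071148
d2 = d1 - sigma * sqrt(T) = 0.48351661
exp(-rT) = 0.99733795; exp(-qT) = 1.00000000
P = K * exp(-rT) * N(-d2) - S_0 * exp(-qT) * N(-d1)
N(-d1) = 0.26411459; N(-d2) = 0.31436448
P = 42.6300 * 0.99733795 * 0.31436448 - 46.1500 * 1.00000000 * 0.26411459 = 1.1768

Answer: Price = 1.1768


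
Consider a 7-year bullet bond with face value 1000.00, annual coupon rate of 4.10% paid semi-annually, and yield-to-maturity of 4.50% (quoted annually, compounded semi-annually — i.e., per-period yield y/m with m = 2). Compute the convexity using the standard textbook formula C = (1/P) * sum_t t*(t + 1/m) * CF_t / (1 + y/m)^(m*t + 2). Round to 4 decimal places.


Coupon per period c = face * coupon_rate / m = 20.500000
Periods per year m = 2; per-period yield y/m = 0.022500
Number of cashflows N = 14
Cashflows (t years, CF_t, discount factor 1/(1+y/m)^(m*t), PV):
  t = 0.5000: CF_t = 20.500000, DF = 0.977995, PV = 20.048900
  t = 1.0000: CF_t = 20.500000, DF = 0.956474, PV = 19.607726
  t = 1.5000: CF_t = 20.500000, DF = 0.935427, PV = 19.176260
  t = 2.0000: CF_t = 20.500000, DF = 0.914843, PV = 18.754289
  t = 2.5000: CF_t = 20.500000, DF = 0.894712, PV = 18.341603
  t = 3.0000: CF_t = 20.500000, DF = 0.875024, PV = 17.937998
  t = 3.5000: CF_t = 20.500000, DF = 0.855769, PV = 17.543274
  t = 4.0000: CF_t = 20.500000, DF = 0.836938, PV = 17.157236
  t = 4.5000: CF_t = 20.500000, DF = 0.818522, PV = 16.779693
  t = 5.0000: CF_t = 20.500000, DF = 0.800510, PV = 16.410458
  t = 5.5000: CF_t = 20.500000, DF = 0.782895, PV = 16.049347
  t = 6.0000: CF_t = 20.500000, DF = 0.765667, PV = 15.696183
  t = 6.5000: CF_t = 20.500000, DF = 0.748819, PV = 15.350790
  t = 7.0000: CF_t = 1020.500000, DF = 0.732341, PV = 747.354365
Price P = sum_t PV_t = 976.208122
Convexity numerator sum_t t*(t + 1/m) * CF_t / (1+y/m)^(m*t + 2):
  t = 0.5000: term = 9.588130
  t = 1.0000: term = 28.131433
  t = 1.5000: term = 55.024808
  t = 2.0000: term = 89.689988
  t = 2.5000: term = 131.574554
  t = 3.0000: term = 180.150979
  t = 3.5000: term = 234.915702
  t = 4.0000: term = 295.388239
  t = 4.5000: term = 361.110316
  t = 5.0000: term = 431.645040
  t = 5.5000: term = 506.576086
  t = 6.0000: term = 585.506923
  t = 6.5000: term = 668.060059
  t = 7.0000: term = 37528.330581
Convexity = (1/P) * sum = 41105.692838 / 976.208122 = 42.107510

Answer: Convexity = 42.1075


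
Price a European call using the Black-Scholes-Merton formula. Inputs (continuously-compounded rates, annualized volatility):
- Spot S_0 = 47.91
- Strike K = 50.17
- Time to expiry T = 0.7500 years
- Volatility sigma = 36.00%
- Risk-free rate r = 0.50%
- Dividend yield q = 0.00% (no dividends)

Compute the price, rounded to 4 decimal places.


d1 = (ln(S/K) + (r - q + 0.5*sigma^2) * T) / (sigma * sqrt(T)) = 0.02006938
d2 = d1 - sigma * sqrt(T) = -0.29169977
exp(-rT) = 0.99625702; exp(-qT) = 1.00000000
C = S_0 * exp(-qT) * N(d1) - K * exp(-rT) * N(d2)
N(d1) = 0.50800599; N(d2) = 0.38525809
C = 47.9100 * 1.00000000 * 0.50800599 - 50.1700 * 0.99625702 * 0.38525809 = 5.0825

Answer: Price = 5.0825


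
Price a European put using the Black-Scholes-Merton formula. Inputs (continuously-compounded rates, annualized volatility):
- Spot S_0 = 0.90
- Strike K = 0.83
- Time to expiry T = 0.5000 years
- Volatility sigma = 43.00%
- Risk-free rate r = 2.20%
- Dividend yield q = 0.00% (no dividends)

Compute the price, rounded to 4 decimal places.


Answer: Price = 0.0691

Derivation:
d1 = (ln(S/K) + (r - q + 0.5*sigma^2) * T) / (sigma * sqrt(T)) = 0.45450213
d2 = d1 - sigma * sqrt(T) = 0.15044622
exp(-rT) = 0.98906028; exp(-qT) = 1.00000000
P = K * exp(-rT) * N(-d2) - S_0 * exp(-qT) * N(-d1)
N(-d1) = 0.32473373; N(-d2) = 0.44020629
P = 0.8300 * 0.98906028 * 0.44020629 - 0.9000 * 1.00000000 * 0.32473373 = 0.0691


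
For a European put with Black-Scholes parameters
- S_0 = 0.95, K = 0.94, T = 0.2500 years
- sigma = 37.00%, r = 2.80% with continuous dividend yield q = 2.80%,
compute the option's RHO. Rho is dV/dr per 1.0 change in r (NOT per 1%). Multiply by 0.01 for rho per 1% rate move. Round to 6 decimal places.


Answer: Rho = -0.119966

Derivation:
d1 = 0.1497005910; d2 = -0.0352994090
phi(d1) = 0.3944970302; exp(-qT) = 0.9930244429; exp(-rT) = 0.9930244429
N(-d2) = 0.5140795027
Rho = -K*T*exp(-rT)*N(-d2) = -0.9400 * 0.2500 * 0.9930244429 * 0.5140795027 = -0.119966


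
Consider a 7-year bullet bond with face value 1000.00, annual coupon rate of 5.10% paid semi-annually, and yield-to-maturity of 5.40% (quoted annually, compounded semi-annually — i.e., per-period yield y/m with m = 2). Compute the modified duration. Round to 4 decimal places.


Answer: Modified duration = 5.8062

Derivation:
Coupon per period c = face * coupon_rate / m = 25.500000
Periods per year m = 2; per-period yield y/m = 0.027000
Number of cashflows N = 14
Cashflows (t years, CF_t, discount factor 1/(1+y/m)^(m*t), PV):
  t = 0.5000: CF_t = 25.500000, DF = 0.973710, PV = 24.829601
  t = 1.0000: CF_t = 25.500000, DF = 0.948111, PV = 24.176826
  t = 1.5000: CF_t = 25.500000, DF = 0.923185, PV = 23.541214
  t = 2.0000: CF_t = 25.500000, DF = 0.898914, PV = 22.922311
  t = 2.5000: CF_t = 25.500000, DF = 0.875282, PV = 22.319680
  t = 3.0000: CF_t = 25.500000, DF = 0.852270, PV = 21.732892
  t = 3.5000: CF_t = 25.500000, DF = 0.829864, PV = 21.161531
  t = 4.0000: CF_t = 25.500000, DF = 0.808047, PV = 20.605190
  t = 4.5000: CF_t = 25.500000, DF = 0.786803, PV = 20.063477
  t = 5.0000: CF_t = 25.500000, DF = 0.766118, PV = 19.536004
  t = 5.5000: CF_t = 25.500000, DF = 0.745976, PV = 19.022400
  t = 6.0000: CF_t = 25.500000, DF = 0.726365, PV = 18.522298
  t = 6.5000: CF_t = 25.500000, DF = 0.707268, PV = 18.035343
  t = 7.0000: CF_t = 1025.500000, DF = 0.688674, PV = 706.235354
Price P = sum_t PV_t = 982.704120
First compute Macaulay numerator sum_t t * PV_t:
  t * PV_t at t = 0.5000: 12.414800
  t * PV_t at t = 1.0000: 24.176826
  t * PV_t at t = 1.5000: 35.311821
  t * PV_t at t = 2.0000: 45.844623
  t * PV_t at t = 2.5000: 55.799200
  t * PV_t at t = 3.0000: 65.198676
  t * PV_t at t = 3.5000: 74.065357
  t * PV_t at t = 4.0000: 82.420762
  t * PV_t at t = 4.5000: 90.285644
  t * PV_t at t = 5.0000: 97.680022
  t * PV_t at t = 5.5000: 104.623198
  t * PV_t at t = 6.0000: 111.133785
  t * PV_t at t = 6.5000: 117.229732
  t * PV_t at t = 7.0000: 4943.647477
Macaulay duration D = 5859.831922 / 982.704120 = 5.962967
Modified duration = D / (1 + y/m) = 5.962967 / (1 + 0.027000) = 5.806199


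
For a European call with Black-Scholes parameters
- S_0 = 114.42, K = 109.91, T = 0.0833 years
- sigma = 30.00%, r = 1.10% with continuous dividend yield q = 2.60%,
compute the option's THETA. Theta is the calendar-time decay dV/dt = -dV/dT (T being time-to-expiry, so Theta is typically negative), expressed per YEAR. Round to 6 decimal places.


d1 = 0.4933063712; d2 = 0.4067211531
phi(d1) = 0.3532376846; exp(-qT) = 0.9978365437; exp(-rT) = 0.9990841197
Theta = -S*exp(-qT)*phi(d1)*sigma/(2*sqrt(T)) - r*K*exp(-rT)*N(d2) + q*S*exp(-qT)*N(d1)
N(d1) = 0.6891019364; N(d2) = 0.6578935987; sqrt(T) = 0.2886173938
Term 1 = -114.4200 * 0.9978365437 * 0.3532376846 * 0.3000 / (2 * 0.2886173938) = -20.9602827162
Term 2 = -0.0110 * 109.9100 * 0.9990841197 * 0.6578935987 = -0.7946714486
Term 3 = 0.0260 * 114.4200 * 0.9978365437 * 0.6891019364 = 2.0455879972
Theta = -20.9602827162 + (-0.7946714486) + (2.0455879972) = -19.709366

Answer: Theta = -19.709366


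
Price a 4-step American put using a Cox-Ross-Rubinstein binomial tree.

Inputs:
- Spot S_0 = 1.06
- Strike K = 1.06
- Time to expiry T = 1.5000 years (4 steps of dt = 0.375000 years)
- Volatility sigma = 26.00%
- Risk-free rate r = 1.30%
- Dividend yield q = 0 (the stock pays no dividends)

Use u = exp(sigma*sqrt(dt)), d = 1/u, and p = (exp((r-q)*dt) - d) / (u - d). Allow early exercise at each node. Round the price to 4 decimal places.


Answer: Price = V(0,0) = 0.1190

Derivation:
dt = T/N = 0.375000
u = exp(sigma*sqrt(dt)) = 1.172592; d = 1/u = 0.852811
p = (exp((r-q)*dt) - d) / (u - d) = 0.475562
Discount per step: exp(-r*dt) = 0.995137
Stock lattice S(k, i) with i counting down-moves:
  k=0: S(0,0) = 1.0600
  k=1: S(1,0) = 1.2429; S(1,1) = 0.9040
  k=2: S(2,0) = 1.4575; S(2,1) = 1.0600; S(2,2) = 0.7709
  k=3: S(3,0) = 1.7090; S(3,1) = 1.2429; S(3,2) = 0.9040; S(3,3) = 0.6575
  k=4: S(4,0) = 2.0040; S(4,1) = 1.4575; S(4,2) = 1.0600; S(4,3) = 0.7709; S(4,4) = 0.5607
Terminal payoffs V(N, i) = max(K - S_T, 0):
  V(4,0) = 0.000000; V(4,1) = 0.000000; V(4,2) = 0.000000; V(4,3) = 0.289075; V(4,4) = 0.499316
Backward induction: V(k, i) = exp(-r*dt) * [p * V(k+1, i) + (1-p) * V(k+1, i+1)]; then take max(V_cont, immediate exercise) for American.
  V(3,0) = exp(-r*dt) * [p*0.000000 + (1-p)*0.000000] = 0.000000; exercise = 0.000000; V(3,0) = max -> 0.000000
  V(3,1) = exp(-r*dt) * [p*0.000000 + (1-p)*0.000000] = 0.000000; exercise = 0.000000; V(3,1) = max -> 0.000000
  V(3,2) = exp(-r*dt) * [p*0.000000 + (1-p)*0.289075] = 0.150865; exercise = 0.156020; V(3,2) = max -> 0.156020
  V(3,3) = exp(-r*dt) * [p*0.289075 + (1-p)*0.499316] = 0.397392; exercise = 0.402547; V(3,3) = max -> 0.402547
  V(2,0) = exp(-r*dt) * [p*0.000000 + (1-p)*0.000000] = 0.000000; exercise = 0.000000; V(2,0) = max -> 0.000000
  V(2,1) = exp(-r*dt) * [p*0.000000 + (1-p)*0.156020] = 0.081425; exercise = 0.000000; V(2,1) = max -> 0.081425
  V(2,2) = exp(-r*dt) * [p*0.156020 + (1-p)*0.402547] = 0.283921; exercise = 0.289075; V(2,2) = max -> 0.289075
  V(1,0) = exp(-r*dt) * [p*0.000000 + (1-p)*0.081425] = 0.042495; exercise = 0.000000; V(1,0) = max -> 0.042495
  V(1,1) = exp(-r*dt) * [p*0.081425 + (1-p)*0.289075] = 0.189399; exercise = 0.156020; V(1,1) = max -> 0.189399
  V(0,0) = exp(-r*dt) * [p*0.042495 + (1-p)*0.189399] = 0.118956; exercise = 0.000000; V(0,0) = max -> 0.118956


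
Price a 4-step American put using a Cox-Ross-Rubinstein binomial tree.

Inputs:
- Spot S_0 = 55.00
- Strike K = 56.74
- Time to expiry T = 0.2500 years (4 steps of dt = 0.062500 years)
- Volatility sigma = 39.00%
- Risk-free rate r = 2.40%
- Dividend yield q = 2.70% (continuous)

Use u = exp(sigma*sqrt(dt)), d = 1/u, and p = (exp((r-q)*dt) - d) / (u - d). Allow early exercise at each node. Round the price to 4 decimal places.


dt = T/N = 0.062500
u = exp(sigma*sqrt(dt)) = 1.102411; d = 1/u = 0.907102
p = (exp((r-q)*dt) - d) / (u - d) = 0.474684
Discount per step: exp(-r*dt) = 0.998501
Stock lattice S(k, i) with i counting down-moves:
  k=0: S(0,0) = 55.0000
  k=1: S(1,0) = 60.6326; S(1,1) = 49.8906
  k=2: S(2,0) = 66.8421; S(2,1) = 55.0000; S(2,2) = 45.2559
  k=3: S(3,0) = 73.6875; S(3,1) = 60.6326; S(3,2) = 49.8906; S(3,3) = 41.0517
  k=4: S(4,0) = 81.2339; S(4,1) = 66.8421; S(4,2) = 55.0000; S(4,3) = 45.2559; S(4,4) = 37.2381
Terminal payoffs V(N, i) = max(K - S_T, 0):
  V(4,0) = 0.000000; V(4,1) = 0.000000; V(4,2) = 1.740000; V(4,3) = 11.484094; V(4,4) = 19.501872
Backward induction: V(k, i) = exp(-r*dt) * [p * V(k+1, i) + (1-p) * V(k+1, i+1)]; then take max(V_cont, immediate exercise) for American.
  V(3,0) = exp(-r*dt) * [p*0.000000 + (1-p)*0.000000] = 0.000000; exercise = 0.000000; V(3,0) = max -> 0.000000
  V(3,1) = exp(-r*dt) * [p*0.000000 + (1-p)*1.740000] = 0.912679; exercise = 0.000000; V(3,1) = max -> 0.912679
  V(3,2) = exp(-r*dt) * [p*1.740000 + (1-p)*11.484094] = 6.848444; exercise = 6.849371; V(3,2) = max -> 6.849371
  V(3,3) = exp(-r*dt) * [p*11.484094 + (1-p)*19.501872] = 15.672432; exercise = 15.688262; V(3,3) = max -> 15.688262
  V(2,0) = exp(-r*dt) * [p*0.000000 + (1-p)*0.912679] = 0.478726; exercise = 0.000000; V(2,0) = max -> 0.478726
  V(2,1) = exp(-r*dt) * [p*0.912679 + (1-p)*6.849371] = 4.025274; exercise = 1.740000; V(2,1) = max -> 4.025274
  V(2,2) = exp(-r*dt) * [p*6.849371 + (1-p)*15.688262] = 11.475353; exercise = 11.484094; V(2,2) = max -> 11.484094
  V(1,0) = exp(-r*dt) * [p*0.478726 + (1-p)*4.025274] = 2.338273; exercise = 0.000000; V(1,0) = max -> 2.338273
  V(1,1) = exp(-r*dt) * [p*4.025274 + (1-p)*11.484094] = 7.931602; exercise = 6.849371; V(1,1) = max -> 7.931602
  V(0,0) = exp(-r*dt) * [p*2.338273 + (1-p)*7.931602] = 5.268627; exercise = 1.740000; V(0,0) = max -> 5.268627

Answer: Price = V(0,0) = 5.2686


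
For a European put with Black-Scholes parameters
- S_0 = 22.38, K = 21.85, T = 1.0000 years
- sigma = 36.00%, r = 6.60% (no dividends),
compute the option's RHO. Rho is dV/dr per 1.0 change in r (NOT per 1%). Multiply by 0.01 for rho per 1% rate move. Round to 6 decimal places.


Answer: Rho = -9.657237

Derivation:
d1 = 0.4299077260; d2 = 0.0699077260
phi(d1) = 0.3637280305; exp(-qT) = 1.0000000000; exp(-rT) = 0.9361308643
N(-d2) = 0.4721335519
Rho = -K*T*exp(-rT)*N(-d2) = -21.8500 * 1.0000 * 0.9361308643 * 0.4721335519 = -9.657237


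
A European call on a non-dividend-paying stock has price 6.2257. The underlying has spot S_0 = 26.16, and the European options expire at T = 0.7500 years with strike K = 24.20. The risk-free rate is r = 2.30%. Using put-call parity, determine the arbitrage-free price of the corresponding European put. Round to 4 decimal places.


Put-call parity: C - P = S_0 * exp(-qT) - K * exp(-rT).
S_0 * exp(-qT) = 26.1600 * 1.00000000 = 26.16000000
K * exp(-rT) = 24.2000 * 0.98289793 = 23.78612989
P = C - S*exp(-qT) + K*exp(-rT)
P = 6.2257 - 26.16000000 + 23.78612989 = 3.8518

Answer: Put price = 3.8518


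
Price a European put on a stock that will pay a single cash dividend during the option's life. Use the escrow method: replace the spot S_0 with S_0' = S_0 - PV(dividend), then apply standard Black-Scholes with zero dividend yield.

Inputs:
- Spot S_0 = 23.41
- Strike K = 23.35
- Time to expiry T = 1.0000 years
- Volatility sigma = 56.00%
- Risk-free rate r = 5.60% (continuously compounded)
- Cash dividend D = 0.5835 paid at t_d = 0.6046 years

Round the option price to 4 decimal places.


Answer: Price = 4.5786

Derivation:
PV(D) = D * exp(-r * t_d) = 0.5835 * 0.96670915 = 0.56407479
S_0' = S_0 - PV(D) = 23.4100 - 0.56407479 = 22.84592521
d1 = (ln(S_0'/K) + (r + sigma^2/2)*T) / (sigma*sqrt(T)) = 0.34102820
d2 = d1 - sigma*sqrt(T) = -0.21897180
exp(-rT) = 0.94553914
N(-d1) = 0.36654118; N(-d2) = 0.58666399
P = K * exp(-rT) * N(-d2) - S_0' * N(-d1) = 23.3500 * 0.94553914 * 0.58666399 - 22.84592521 * 0.36654118 = 4.5786


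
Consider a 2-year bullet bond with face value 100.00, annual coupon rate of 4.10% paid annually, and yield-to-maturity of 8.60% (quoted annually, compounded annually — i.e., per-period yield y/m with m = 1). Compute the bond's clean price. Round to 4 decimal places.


Coupon per period c = face * coupon_rate / m = 4.100000
Periods per year m = 1; per-period yield y/m = 0.086000
Number of cashflows N = 2
Cashflows (t years, CF_t, discount factor 1/(1+y/m)^(m*t), PV):
  t = 1.0000: CF_t = 4.100000, DF = 0.920810, PV = 3.775322
  t = 2.0000: CF_t = 104.100000, DF = 0.847892, PV = 88.265519
Price P = sum_t PV_t = 92.040841

Answer: Price = 92.0408


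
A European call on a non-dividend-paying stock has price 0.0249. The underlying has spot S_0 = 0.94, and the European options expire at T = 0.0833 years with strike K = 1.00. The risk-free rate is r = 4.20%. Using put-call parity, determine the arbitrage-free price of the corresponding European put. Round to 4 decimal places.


Answer: Put price = 0.0814

Derivation:
Put-call parity: C - P = S_0 * exp(-qT) - K * exp(-rT).
S_0 * exp(-qT) = 0.9400 * 1.00000000 = 0.94000000
K * exp(-rT) = 1.0000 * 0.99650751 = 0.99650751
P = C - S*exp(-qT) + K*exp(-rT)
P = 0.0249 - 0.94000000 + 0.99650751 = 0.0814


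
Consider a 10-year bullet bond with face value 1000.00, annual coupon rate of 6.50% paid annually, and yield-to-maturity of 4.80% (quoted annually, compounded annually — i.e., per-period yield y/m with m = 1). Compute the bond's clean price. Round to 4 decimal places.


Coupon per period c = face * coupon_rate / m = 65.000000
Periods per year m = 1; per-period yield y/m = 0.048000
Number of cashflows N = 10
Cashflows (t years, CF_t, discount factor 1/(1+y/m)^(m*t), PV):
  t = 1.0000: CF_t = 65.000000, DF = 0.954198, PV = 62.022901
  t = 2.0000: CF_t = 65.000000, DF = 0.910495, PV = 59.182157
  t = 3.0000: CF_t = 65.000000, DF = 0.868793, PV = 56.471524
  t = 4.0000: CF_t = 65.000000, DF = 0.829001, PV = 53.885042
  t = 5.0000: CF_t = 65.000000, DF = 0.791031, PV = 51.417025
  t = 6.0000: CF_t = 65.000000, DF = 0.754801, PV = 49.062047
  t = 7.0000: CF_t = 65.000000, DF = 0.720230, PV = 46.814930
  t = 8.0000: CF_t = 65.000000, DF = 0.687242, PV = 44.670735
  t = 9.0000: CF_t = 65.000000, DF = 0.655765, PV = 42.624747
  t = 10.0000: CF_t = 1065.000000, DF = 0.625730, PV = 666.402751
Price P = sum_t PV_t = 1132.553858

Answer: Price = 1132.5539


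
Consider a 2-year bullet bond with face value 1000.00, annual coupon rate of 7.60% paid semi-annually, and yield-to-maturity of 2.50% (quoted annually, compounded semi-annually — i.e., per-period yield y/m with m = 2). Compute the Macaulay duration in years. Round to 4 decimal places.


Answer: Macaulay duration = 1.8984 years

Derivation:
Coupon per period c = face * coupon_rate / m = 38.000000
Periods per year m = 2; per-period yield y/m = 0.012500
Number of cashflows N = 4
Cashflows (t years, CF_t, discount factor 1/(1+y/m)^(m*t), PV):
  t = 0.5000: CF_t = 38.000000, DF = 0.987654, PV = 37.530864
  t = 1.0000: CF_t = 38.000000, DF = 0.975461, PV = 37.067520
  t = 1.5000: CF_t = 38.000000, DF = 0.963418, PV = 36.609896
  t = 2.0000: CF_t = 1038.000000, DF = 0.951524, PV = 987.682198
Price P = sum_t PV_t = 1098.890479
Macaulay numerator sum_t t * PV_t:
  t * PV_t at t = 0.5000: 18.765432
  t * PV_t at t = 1.0000: 37.067520
  t * PV_t at t = 1.5000: 54.914845
  t * PV_t at t = 2.0000: 1975.364395
Macaulay duration D = (sum_t t * PV_t) / P = 2086.112192 / 1098.890479 = 1.898380


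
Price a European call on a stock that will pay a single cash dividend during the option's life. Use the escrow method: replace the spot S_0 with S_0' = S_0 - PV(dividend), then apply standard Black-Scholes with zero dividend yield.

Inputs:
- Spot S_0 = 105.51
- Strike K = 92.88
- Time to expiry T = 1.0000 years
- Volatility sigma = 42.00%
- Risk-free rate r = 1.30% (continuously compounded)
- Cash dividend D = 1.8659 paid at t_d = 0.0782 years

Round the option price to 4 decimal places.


PV(D) = D * exp(-r * t_d) = 1.8659 * 0.99898392 = 1.86400409
S_0' = S_0 - PV(D) = 105.5100 - 1.86400409 = 103.64599591
d1 = (ln(S_0'/K) + (r + sigma^2/2)*T) / (sigma*sqrt(T)) = 0.50207826
d2 = d1 - sigma*sqrt(T) = 0.08207826
exp(-rT) = 0.98708414
N(d1) = 0.69219376; N(d2) = 0.53270776
C = S_0' * N(d1) - K * exp(-rT) * N(d2) = 103.64599591 * 0.69219376 - 92.8800 * 0.98708414 * 0.53270776 = 22.9043

Answer: Price = 22.9043


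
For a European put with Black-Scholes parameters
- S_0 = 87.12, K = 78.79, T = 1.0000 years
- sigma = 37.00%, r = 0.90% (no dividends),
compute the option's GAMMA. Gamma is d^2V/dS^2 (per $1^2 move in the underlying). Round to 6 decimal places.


Answer: Gamma = 0.011025

Derivation:
d1 = 0.4809470091; d2 = 0.1109470091
phi(d1) = 0.3553707935; exp(-qT) = 1.0000000000; exp(-rT) = 0.9910403788
Gamma = exp(-qT) * phi(d1) / (S * sigma * sqrt(T)) = 1.0000000000 * 0.3553707935 / (87.1200 * 0.3700 * 1.0000000000) = 0.011025


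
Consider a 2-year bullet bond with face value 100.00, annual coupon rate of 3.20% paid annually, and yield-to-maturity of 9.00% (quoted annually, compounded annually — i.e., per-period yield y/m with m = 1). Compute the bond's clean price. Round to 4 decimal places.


Coupon per period c = face * coupon_rate / m = 3.200000
Periods per year m = 1; per-period yield y/m = 0.090000
Number of cashflows N = 2
Cashflows (t years, CF_t, discount factor 1/(1+y/m)^(m*t), PV):
  t = 1.0000: CF_t = 3.200000, DF = 0.917431, PV = 2.935780
  t = 2.0000: CF_t = 103.200000, DF = 0.841680, PV = 86.861375
Price P = sum_t PV_t = 89.797155

Answer: Price = 89.7972


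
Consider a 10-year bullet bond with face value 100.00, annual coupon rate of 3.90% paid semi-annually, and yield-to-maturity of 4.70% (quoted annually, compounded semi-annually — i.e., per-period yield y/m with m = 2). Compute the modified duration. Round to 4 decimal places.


Answer: Modified duration = 8.1190

Derivation:
Coupon per period c = face * coupon_rate / m = 1.950000
Periods per year m = 2; per-period yield y/m = 0.023500
Number of cashflows N = 20
Cashflows (t years, CF_t, discount factor 1/(1+y/m)^(m*t), PV):
  t = 0.5000: CF_t = 1.950000, DF = 0.977040, PV = 1.905227
  t = 1.0000: CF_t = 1.950000, DF = 0.954606, PV = 1.861482
  t = 1.5000: CF_t = 1.950000, DF = 0.932688, PV = 1.818742
  t = 2.0000: CF_t = 1.950000, DF = 0.911273, PV = 1.776983
  t = 2.5000: CF_t = 1.950000, DF = 0.890350, PV = 1.736183
  t = 3.0000: CF_t = 1.950000, DF = 0.869907, PV = 1.696319
  t = 3.5000: CF_t = 1.950000, DF = 0.849934, PV = 1.657371
  t = 4.0000: CF_t = 1.950000, DF = 0.830419, PV = 1.619317
  t = 4.5000: CF_t = 1.950000, DF = 0.811352, PV = 1.582137
  t = 5.0000: CF_t = 1.950000, DF = 0.792723, PV = 1.545810
  t = 5.5000: CF_t = 1.950000, DF = 0.774522, PV = 1.510318
  t = 6.0000: CF_t = 1.950000, DF = 0.756739, PV = 1.475640
  t = 6.5000: CF_t = 1.950000, DF = 0.739363, PV = 1.441759
  t = 7.0000: CF_t = 1.950000, DF = 0.722387, PV = 1.408655
  t = 7.5000: CF_t = 1.950000, DF = 0.705801, PV = 1.376312
  t = 8.0000: CF_t = 1.950000, DF = 0.689596, PV = 1.344711
  t = 8.5000: CF_t = 1.950000, DF = 0.673762, PV = 1.313836
  t = 9.0000: CF_t = 1.950000, DF = 0.658292, PV = 1.283670
  t = 9.5000: CF_t = 1.950000, DF = 0.643178, PV = 1.254196
  t = 10.0000: CF_t = 101.950000, DF = 0.628410, PV = 64.066395
Price P = sum_t PV_t = 93.675063
First compute Macaulay numerator sum_t t * PV_t:
  t * PV_t at t = 0.5000: 0.952614
  t * PV_t at t = 1.0000: 1.861482
  t * PV_t at t = 1.5000: 2.728113
  t * PV_t at t = 2.0000: 3.553966
  t * PV_t at t = 2.5000: 4.340456
  t * PV_t at t = 3.0000: 5.088957
  t * PV_t at t = 3.5000: 5.800798
  t * PV_t at t = 4.0000: 6.477267
  t * PV_t at t = 4.5000: 7.119615
  t * PV_t at t = 5.0000: 7.729051
  t * PV_t at t = 5.5000: 8.306747
  t * PV_t at t = 6.0000: 8.853841
  t * PV_t at t = 6.5000: 9.371432
  t * PV_t at t = 7.0000: 9.860588
  t * PV_t at t = 7.5000: 10.322340
  t * PV_t at t = 8.0000: 10.757691
  t * PV_t at t = 8.5000: 11.167607
  t * PV_t at t = 9.0000: 11.553029
  t * PV_t at t = 9.5000: 11.914865
  t * PV_t at t = 10.0000: 640.663955
Macaulay duration D = 778.424412 / 93.675063 = 8.309836
Modified duration = D / (1 + y/m) = 8.309836 / (1 + 0.023500) = 8.119039


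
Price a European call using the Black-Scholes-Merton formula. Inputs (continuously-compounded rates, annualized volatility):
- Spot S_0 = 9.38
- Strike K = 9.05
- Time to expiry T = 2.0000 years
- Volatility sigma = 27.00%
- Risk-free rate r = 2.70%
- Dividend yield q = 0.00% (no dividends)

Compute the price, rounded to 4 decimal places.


Answer: Price = 1.7990

Derivation:
d1 = (ln(S/K) + (r - q + 0.5*sigma^2) * T) / (sigma * sqrt(T)) = 0.42613661
d2 = d1 - sigma * sqrt(T) = 0.04429894
exp(-rT) = 0.94743211; exp(-qT) = 1.00000000
C = S_0 * exp(-qT) * N(d1) - K * exp(-rT) * N(d2)
N(d1) = 0.66499585; N(d2) = 0.51766694
C = 9.3800 * 1.00000000 * 0.66499585 - 9.0500 * 0.94743211 * 0.51766694 = 1.7990


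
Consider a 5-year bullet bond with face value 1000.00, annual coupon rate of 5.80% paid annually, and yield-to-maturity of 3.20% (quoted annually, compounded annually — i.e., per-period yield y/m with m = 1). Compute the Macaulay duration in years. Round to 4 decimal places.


Answer: Macaulay duration = 4.5128 years

Derivation:
Coupon per period c = face * coupon_rate / m = 58.000000
Periods per year m = 1; per-period yield y/m = 0.032000
Number of cashflows N = 5
Cashflows (t years, CF_t, discount factor 1/(1+y/m)^(m*t), PV):
  t = 1.0000: CF_t = 58.000000, DF = 0.968992, PV = 56.201550
  t = 2.0000: CF_t = 58.000000, DF = 0.938946, PV = 54.458867
  t = 3.0000: CF_t = 58.000000, DF = 0.909831, PV = 52.770220
  t = 4.0000: CF_t = 58.000000, DF = 0.881620, PV = 51.133934
  t = 5.0000: CF_t = 1058.000000, DF = 0.854283, PV = 903.830893
Price P = sum_t PV_t = 1118.395463
Macaulay numerator sum_t t * PV_t:
  t * PV_t at t = 1.0000: 56.201550
  t * PV_t at t = 2.0000: 108.917733
  t * PV_t at t = 3.0000: 158.310659
  t * PV_t at t = 4.0000: 204.535735
  t * PV_t at t = 5.0000: 4519.154463
Macaulay duration D = (sum_t t * PV_t) / P = 5047.120140 / 1118.395463 = 4.512822


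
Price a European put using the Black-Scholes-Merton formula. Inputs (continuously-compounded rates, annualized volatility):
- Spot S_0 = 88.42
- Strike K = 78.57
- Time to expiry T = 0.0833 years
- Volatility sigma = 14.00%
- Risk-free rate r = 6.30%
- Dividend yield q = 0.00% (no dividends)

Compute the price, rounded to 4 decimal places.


Answer: Price = 0.0011

Derivation:
d1 = (ln(S/K) + (r - q + 0.5*sigma^2) * T) / (sigma * sqrt(T)) = 3.07308677
d2 = d1 - sigma * sqrt(T) = 3.03268033
exp(-rT) = 0.99476585; exp(-qT) = 1.00000000
P = K * exp(-rT) * N(-d2) - S_0 * exp(-qT) * N(-d1)
N(-d1) = 0.00105928; N(-d2) = 0.00121196
P = 78.5700 * 0.99476585 * 0.00121196 - 88.4200 * 1.00000000 * 0.00105928 = 0.0011


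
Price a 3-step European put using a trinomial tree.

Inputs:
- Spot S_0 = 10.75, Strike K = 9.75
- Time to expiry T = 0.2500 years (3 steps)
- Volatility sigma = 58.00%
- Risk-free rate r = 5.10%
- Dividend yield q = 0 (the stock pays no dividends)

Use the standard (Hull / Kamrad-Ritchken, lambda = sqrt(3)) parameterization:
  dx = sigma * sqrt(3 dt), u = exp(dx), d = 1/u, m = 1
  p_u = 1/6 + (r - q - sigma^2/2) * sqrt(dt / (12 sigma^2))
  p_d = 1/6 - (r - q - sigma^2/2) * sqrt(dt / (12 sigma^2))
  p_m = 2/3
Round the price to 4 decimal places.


dt = T/N = 0.083333; dx = sigma*sqrt(3*dt) = 0.290000
u = exp(dx) = 1.336427; d = 1/u = 0.748264
p_u = 0.149828, p_m = 0.666667, p_d = 0.183506
Discount per step: exp(-r*dt) = 0.995759
Stock lattice S(k, j) with j the centered position index:
  k=0: S(0,+0) = 10.7500
  k=1: S(1,-1) = 8.0438; S(1,+0) = 10.7500; S(1,+1) = 14.3666
  k=2: S(2,-2) = 6.0189; S(2,-1) = 8.0438; S(2,+0) = 10.7500; S(2,+1) = 14.3666; S(2,+2) = 19.1999
  k=3: S(3,-3) = 4.5037; S(3,-2) = 6.0189; S(3,-1) = 8.0438; S(3,+0) = 10.7500; S(3,+1) = 14.3666; S(3,+2) = 19.1999; S(3,+3) = 25.6593
Terminal payoffs V(N, j) = max(K - S_T, 0):
  V(3,-3) = 5.246271; V(3,-2) = 3.731093; V(3,-1) = 1.706167; V(3,+0) = 0.000000; V(3,+1) = 0.000000; V(3,+2) = 0.000000; V(3,+3) = 0.000000
Backward induction: V(k, j) = exp(-r*dt) * [p_u * V(k+1, j+1) + p_m * V(k+1, j) + p_d * V(k+1, j-1)]
  V(2,-2) = exp(-r*dt) * [p_u*1.706167 + p_m*3.731093 + p_d*5.246271] = 3.690031
  V(2,-1) = exp(-r*dt) * [p_u*0.000000 + p_m*1.706167 + p_d*3.731093] = 1.814394
  V(2,+0) = exp(-r*dt) * [p_u*0.000000 + p_m*0.000000 + p_d*1.706167] = 0.311764
  V(2,+1) = exp(-r*dt) * [p_u*0.000000 + p_m*0.000000 + p_d*0.000000] = 0.000000
  V(2,+2) = exp(-r*dt) * [p_u*0.000000 + p_m*0.000000 + p_d*0.000000] = 0.000000
  V(1,-1) = exp(-r*dt) * [p_u*0.311764 + p_m*1.814394 + p_d*3.690031] = 1.925249
  V(1,+0) = exp(-r*dt) * [p_u*0.000000 + p_m*0.311764 + p_d*1.814394] = 0.538501
  V(1,+1) = exp(-r*dt) * [p_u*0.000000 + p_m*0.000000 + p_d*0.311764] = 0.056968
  V(0,+0) = exp(-r*dt) * [p_u*0.056968 + p_m*0.538501 + p_d*1.925249] = 0.717773

Answer: Price = V(0,0) = 0.7178


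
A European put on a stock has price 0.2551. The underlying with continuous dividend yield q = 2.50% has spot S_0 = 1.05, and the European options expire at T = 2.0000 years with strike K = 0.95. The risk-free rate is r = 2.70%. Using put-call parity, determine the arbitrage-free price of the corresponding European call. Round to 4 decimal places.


Put-call parity: C - P = S_0 * exp(-qT) - K * exp(-rT).
S_0 * exp(-qT) = 1.0500 * 0.95122942 = 0.99879090
K * exp(-rT) = 0.9500 * 0.94743211 = 0.90006050
C = P + S*exp(-qT) - K*exp(-rT)
C = 0.2551 + 0.99879090 - 0.90006050 = 0.3538

Answer: Call price = 0.3538


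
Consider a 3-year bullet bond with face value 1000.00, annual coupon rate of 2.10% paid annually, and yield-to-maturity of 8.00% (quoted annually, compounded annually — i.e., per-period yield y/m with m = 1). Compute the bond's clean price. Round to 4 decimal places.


Coupon per period c = face * coupon_rate / m = 21.000000
Periods per year m = 1; per-period yield y/m = 0.080000
Number of cashflows N = 3
Cashflows (t years, CF_t, discount factor 1/(1+y/m)^(m*t), PV):
  t = 1.0000: CF_t = 21.000000, DF = 0.925926, PV = 19.444444
  t = 2.0000: CF_t = 21.000000, DF = 0.857339, PV = 18.004115
  t = 3.0000: CF_t = 1021.000000, DF = 0.793832, PV = 810.502718
Price P = sum_t PV_t = 847.951278

Answer: Price = 847.9513


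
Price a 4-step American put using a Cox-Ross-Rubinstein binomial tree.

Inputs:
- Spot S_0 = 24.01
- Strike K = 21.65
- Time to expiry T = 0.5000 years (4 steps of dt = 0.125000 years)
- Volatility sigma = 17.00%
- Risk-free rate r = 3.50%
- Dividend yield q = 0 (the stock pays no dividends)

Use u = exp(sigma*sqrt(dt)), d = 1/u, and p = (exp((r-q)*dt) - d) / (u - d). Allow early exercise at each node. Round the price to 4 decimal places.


dt = T/N = 0.125000
u = exp(sigma*sqrt(dt)) = 1.061947; d = 1/u = 0.941667
p = (exp((r-q)*dt) - d) / (u - d) = 0.521431
Discount per step: exp(-r*dt) = 0.995635
Stock lattice S(k, i) with i counting down-moves:
  k=0: S(0,0) = 24.0100
  k=1: S(1,0) = 25.4973; S(1,1) = 22.6094
  k=2: S(2,0) = 27.0768; S(2,1) = 24.0100; S(2,2) = 21.2905
  k=3: S(3,0) = 28.7542; S(3,1) = 25.4973; S(3,2) = 22.6094; S(3,3) = 20.0486
  k=4: S(4,0) = 30.5354; S(4,1) = 27.0768; S(4,2) = 24.0100; S(4,3) = 21.2905; S(4,4) = 18.8791
Terminal payoffs V(N, i) = max(K - S_T, 0):
  V(4,0) = 0.000000; V(4,1) = 0.000000; V(4,2) = 0.000000; V(4,3) = 0.359472; V(4,4) = 2.770926
Backward induction: V(k, i) = exp(-r*dt) * [p * V(k+1, i) + (1-p) * V(k+1, i+1)]; then take max(V_cont, immediate exercise) for American.
  V(3,0) = exp(-r*dt) * [p*0.000000 + (1-p)*0.000000] = 0.000000; exercise = 0.000000; V(3,0) = max -> 0.000000
  V(3,1) = exp(-r*dt) * [p*0.000000 + (1-p)*0.000000] = 0.000000; exercise = 0.000000; V(3,1) = max -> 0.000000
  V(3,2) = exp(-r*dt) * [p*0.000000 + (1-p)*0.359472] = 0.171281; exercise = 0.000000; V(3,2) = max -> 0.171281
  V(3,3) = exp(-r*dt) * [p*0.359472 + (1-p)*2.770926] = 1.506911; exercise = 1.601423; V(3,3) = max -> 1.601423
  V(2,0) = exp(-r*dt) * [p*0.000000 + (1-p)*0.000000] = 0.000000; exercise = 0.000000; V(2,0) = max -> 0.000000
  V(2,1) = exp(-r*dt) * [p*0.000000 + (1-p)*0.171281] = 0.081612; exercise = 0.000000; V(2,1) = max -> 0.081612
  V(2,2) = exp(-r*dt) * [p*0.171281 + (1-p)*1.601423] = 0.851966; exercise = 0.359472; V(2,2) = max -> 0.851966
  V(1,0) = exp(-r*dt) * [p*0.000000 + (1-p)*0.081612] = 0.038886; exercise = 0.000000; V(1,0) = max -> 0.038886
  V(1,1) = exp(-r*dt) * [p*0.081612 + (1-p)*0.851966] = 0.448314; exercise = 0.000000; V(1,1) = max -> 0.448314
  V(0,0) = exp(-r*dt) * [p*0.038886 + (1-p)*0.448314] = 0.233800; exercise = 0.000000; V(0,0) = max -> 0.233800

Answer: Price = V(0,0) = 0.2338


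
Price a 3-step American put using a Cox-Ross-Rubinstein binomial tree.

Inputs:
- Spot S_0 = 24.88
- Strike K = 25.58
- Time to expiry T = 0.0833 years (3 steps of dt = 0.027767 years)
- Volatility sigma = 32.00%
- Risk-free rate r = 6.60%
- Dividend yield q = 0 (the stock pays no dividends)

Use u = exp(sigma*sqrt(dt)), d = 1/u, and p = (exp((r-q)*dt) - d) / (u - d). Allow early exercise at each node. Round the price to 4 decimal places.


Answer: Price = V(0,0) = 1.2803

Derivation:
dt = T/N = 0.027767
u = exp(sigma*sqrt(dt)) = 1.054770; d = 1/u = 0.948074
p = (exp((r-q)*dt) - d) / (u - d) = 0.503864
Discount per step: exp(-r*dt) = 0.998169
Stock lattice S(k, i) with i counting down-moves:
  k=0: S(0,0) = 24.8800
  k=1: S(1,0) = 26.2427; S(1,1) = 23.5881
  k=2: S(2,0) = 27.6800; S(2,1) = 24.8800; S(2,2) = 22.3632
  k=3: S(3,0) = 29.1960; S(3,1) = 26.2427; S(3,2) = 23.5881; S(3,3) = 21.2020
Terminal payoffs V(N, i) = max(K - S_T, 0):
  V(3,0) = 0.000000; V(3,1) = 0.000000; V(3,2) = 1.991918; V(3,3) = 4.377984
Backward induction: V(k, i) = exp(-r*dt) * [p * V(k+1, i) + (1-p) * V(k+1, i+1)]; then take max(V_cont, immediate exercise) for American.
  V(2,0) = exp(-r*dt) * [p*0.000000 + (1-p)*0.000000] = 0.000000; exercise = 0.000000; V(2,0) = max -> 0.000000
  V(2,1) = exp(-r*dt) * [p*0.000000 + (1-p)*1.991918] = 0.986452; exercise = 0.700000; V(2,1) = max -> 0.986452
  V(2,2) = exp(-r*dt) * [p*1.991918 + (1-p)*4.377984] = 3.169916; exercise = 3.216751; V(2,2) = max -> 3.216751
  V(1,0) = exp(-r*dt) * [p*0.000000 + (1-p)*0.986452] = 0.488518; exercise = 0.000000; V(1,0) = max -> 0.488518
  V(1,1) = exp(-r*dt) * [p*0.986452 + (1-p)*3.216751] = 2.089151; exercise = 1.991918; V(1,1) = max -> 2.089151
  V(0,0) = exp(-r*dt) * [p*0.488518 + (1-p)*2.089151] = 1.280301; exercise = 0.700000; V(0,0) = max -> 1.280301


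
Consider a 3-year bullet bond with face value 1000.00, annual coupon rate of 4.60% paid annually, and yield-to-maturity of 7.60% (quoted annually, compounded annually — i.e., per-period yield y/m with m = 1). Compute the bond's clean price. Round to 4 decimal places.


Answer: Price = 922.1257

Derivation:
Coupon per period c = face * coupon_rate / m = 46.000000
Periods per year m = 1; per-period yield y/m = 0.076000
Number of cashflows N = 3
Cashflows (t years, CF_t, discount factor 1/(1+y/m)^(m*t), PV):
  t = 1.0000: CF_t = 46.000000, DF = 0.929368, PV = 42.750929
  t = 2.0000: CF_t = 46.000000, DF = 0.863725, PV = 39.731347
  t = 3.0000: CF_t = 1046.000000, DF = 0.802718, PV = 839.643384
Price P = sum_t PV_t = 922.125661


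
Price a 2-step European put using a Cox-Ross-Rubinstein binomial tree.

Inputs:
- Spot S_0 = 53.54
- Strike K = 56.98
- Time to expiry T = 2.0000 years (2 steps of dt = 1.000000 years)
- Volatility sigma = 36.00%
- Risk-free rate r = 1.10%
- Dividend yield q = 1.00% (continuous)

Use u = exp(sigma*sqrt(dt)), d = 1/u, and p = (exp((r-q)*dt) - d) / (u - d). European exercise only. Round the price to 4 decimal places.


dt = T/N = 1.000000
u = exp(sigma*sqrt(dt)) = 1.433329; d = 1/u = 0.697676
p = (exp((r-q)*dt) - d) / (u - d) = 0.412320
Discount per step: exp(-r*dt) = 0.989060
Stock lattice S(k, i) with i counting down-moves:
  k=0: S(0,0) = 53.5400
  k=1: S(1,0) = 76.7405; S(1,1) = 37.3536
  k=2: S(2,0) = 109.9944; S(2,1) = 53.5400; S(2,2) = 26.0607
Terminal payoffs V(N, i) = max(K - S_T, 0):
  V(2,0) = 0.000000; V(2,1) = 3.440000; V(2,2) = 30.919284
Backward induction: V(k, i) = exp(-r*dt) * [p * V(k+1, i) + (1-p) * V(k+1, i+1)].
  V(1,0) = exp(-r*dt) * [p*0.000000 + (1-p)*3.440000] = 1.999505
  V(1,1) = exp(-r*dt) * [p*3.440000 + (1-p)*30.919284] = 19.374739
  V(0,0) = exp(-r*dt) * [p*1.999505 + (1-p)*19.374739] = 12.077009

Answer: Price = V(0,0) = 12.0770


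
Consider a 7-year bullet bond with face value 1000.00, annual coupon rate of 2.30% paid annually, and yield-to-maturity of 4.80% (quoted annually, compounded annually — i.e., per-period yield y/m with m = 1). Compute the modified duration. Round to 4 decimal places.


Coupon per period c = face * coupon_rate / m = 23.000000
Periods per year m = 1; per-period yield y/m = 0.048000
Number of cashflows N = 7
Cashflows (t years, CF_t, discount factor 1/(1+y/m)^(m*t), PV):
  t = 1.0000: CF_t = 23.000000, DF = 0.954198, PV = 21.946565
  t = 2.0000: CF_t = 23.000000, DF = 0.910495, PV = 20.941379
  t = 3.0000: CF_t = 23.000000, DF = 0.868793, PV = 19.982232
  t = 4.0000: CF_t = 23.000000, DF = 0.829001, PV = 19.067015
  t = 5.0000: CF_t = 23.000000, DF = 0.791031, PV = 18.193716
  t = 6.0000: CF_t = 23.000000, DF = 0.754801, PV = 17.360416
  t = 7.0000: CF_t = 1023.000000, DF = 0.720230, PV = 736.794975
Price P = sum_t PV_t = 854.286298
First compute Macaulay numerator sum_t t * PV_t:
  t * PV_t at t = 1.0000: 21.946565
  t * PV_t at t = 2.0000: 41.882757
  t * PV_t at t = 3.0000: 59.946695
  t * PV_t at t = 4.0000: 76.268060
  t * PV_t at t = 5.0000: 90.968582
  t * PV_t at t = 6.0000: 104.162499
  t * PV_t at t = 7.0000: 5157.564824
Macaulay duration D = 5552.739982 / 854.286298 = 6.499858
Modified duration = D / (1 + y/m) = 6.499858 / (1 + 0.048000) = 6.202155

Answer: Modified duration = 6.2022
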